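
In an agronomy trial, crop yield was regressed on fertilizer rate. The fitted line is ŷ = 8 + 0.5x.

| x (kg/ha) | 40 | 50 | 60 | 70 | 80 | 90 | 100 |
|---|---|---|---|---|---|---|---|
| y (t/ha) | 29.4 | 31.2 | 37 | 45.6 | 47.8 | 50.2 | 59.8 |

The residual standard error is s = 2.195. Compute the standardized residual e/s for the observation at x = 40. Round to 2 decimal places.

ŷ = 8 + 0.5·40 = 28
e = 29.4 − 28 = 1.4
e/s = 1.4 / 2.195 = 0.64

0.64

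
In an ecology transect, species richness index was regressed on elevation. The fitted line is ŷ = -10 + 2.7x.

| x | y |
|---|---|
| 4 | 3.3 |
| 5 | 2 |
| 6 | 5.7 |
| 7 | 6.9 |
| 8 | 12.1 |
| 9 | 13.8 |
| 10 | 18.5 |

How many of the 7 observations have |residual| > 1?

4

x=4: ŷ = -10 + 2.7·4 = 0.8; e = 3.3 − 0.8 = 2.5
x=5: ŷ = -10 + 2.7·5 = 3.5; e = 2 − 3.5 = -1.5
x=6: ŷ = -10 + 2.7·6 = 6.2; e = 5.7 − 6.2 = -0.5
x=7: ŷ = -10 + 2.7·7 = 8.9; e = 6.9 − 8.9 = -2
x=8: ŷ = -10 + 2.7·8 = 11.6; e = 12.1 − 11.6 = 0.5
x=9: ŷ = -10 + 2.7·9 = 14.3; e = 13.8 − 14.3 = -0.5
x=10: ŷ = -10 + 2.7·10 = 17; e = 18.5 − 17 = 1.5
|e| > 1: x=4 (|e|=2.5), x=5 (|e|=1.5), x=7 (|e|=2), x=10 (|e|=1.5) → 4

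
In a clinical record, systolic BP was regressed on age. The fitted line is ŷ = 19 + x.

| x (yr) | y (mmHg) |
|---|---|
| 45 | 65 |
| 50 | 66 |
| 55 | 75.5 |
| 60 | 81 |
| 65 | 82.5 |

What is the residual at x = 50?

e = -3

ŷ = 19 + 50 = 69
e = 66 − 69 = -3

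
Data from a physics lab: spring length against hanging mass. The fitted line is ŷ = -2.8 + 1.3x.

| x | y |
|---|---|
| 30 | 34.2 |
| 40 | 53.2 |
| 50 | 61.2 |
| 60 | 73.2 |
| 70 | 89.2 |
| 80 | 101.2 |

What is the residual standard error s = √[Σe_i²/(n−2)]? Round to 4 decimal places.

s = 2.5495

x=30: ŷ = -2.8 + 1.3·30 = 36.2; e = 34.2 − 36.2 = -2
x=40: ŷ = -2.8 + 1.3·40 = 49.2; e = 53.2 − 49.2 = 4
x=50: ŷ = -2.8 + 1.3·50 = 62.2; e = 61.2 − 62.2 = -1
x=60: ŷ = -2.8 + 1.3·60 = 75.2; e = 73.2 − 75.2 = -2
x=70: ŷ = -2.8 + 1.3·70 = 88.2; e = 89.2 − 88.2 = 1
x=80: ŷ = -2.8 + 1.3·80 = 101.2; e = 101.2 − 101.2 = 0
SSE = 4 + 16 + 1 + 4 + 1 + 0 = 26
s = √(26/4) = √6.5 ≈ 2.5495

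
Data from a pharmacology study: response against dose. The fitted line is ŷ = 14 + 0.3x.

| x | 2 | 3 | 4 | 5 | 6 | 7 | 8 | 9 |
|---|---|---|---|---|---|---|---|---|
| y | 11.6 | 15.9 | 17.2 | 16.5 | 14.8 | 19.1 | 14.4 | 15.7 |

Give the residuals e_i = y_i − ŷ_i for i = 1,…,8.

x=2: ŷ = 14 + 0.3·2 = 14.6; e = 11.6 − 14.6 = -3
x=3: ŷ = 14 + 0.3·3 = 14.9; e = 15.9 − 14.9 = 1
x=4: ŷ = 14 + 0.3·4 = 15.2; e = 17.2 − 15.2 = 2
x=5: ŷ = 14 + 0.3·5 = 15.5; e = 16.5 − 15.5 = 1
x=6: ŷ = 14 + 0.3·6 = 15.8; e = 14.8 − 15.8 = -1
x=7: ŷ = 14 + 0.3·7 = 16.1; e = 19.1 − 16.1 = 3
x=8: ŷ = 14 + 0.3·8 = 16.4; e = 14.4 − 16.4 = -2
x=9: ŷ = 14 + 0.3·9 = 16.7; e = 15.7 − 16.7 = -1

-3, 1, 2, 1, -1, 3, -2, -1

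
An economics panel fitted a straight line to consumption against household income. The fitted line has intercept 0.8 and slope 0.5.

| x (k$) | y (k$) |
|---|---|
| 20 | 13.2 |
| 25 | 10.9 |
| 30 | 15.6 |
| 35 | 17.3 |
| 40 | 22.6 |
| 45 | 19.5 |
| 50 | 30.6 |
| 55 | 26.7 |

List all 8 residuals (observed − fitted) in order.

x=20: ŷ = 0.8 + 0.5·20 = 10.8; r = 13.2 − 10.8 = 2.4
x=25: ŷ = 0.8 + 0.5·25 = 13.3; r = 10.9 − 13.3 = -2.4
x=30: ŷ = 0.8 + 0.5·30 = 15.8; r = 15.6 − 15.8 = -0.2
x=35: ŷ = 0.8 + 0.5·35 = 18.3; r = 17.3 − 18.3 = -1
x=40: ŷ = 0.8 + 0.5·40 = 20.8; r = 22.6 − 20.8 = 1.8
x=45: ŷ = 0.8 + 0.5·45 = 23.3; r = 19.5 − 23.3 = -3.8
x=50: ŷ = 0.8 + 0.5·50 = 25.8; r = 30.6 − 25.8 = 4.8
x=55: ŷ = 0.8 + 0.5·55 = 28.3; r = 26.7 − 28.3 = -1.6

2.4, -2.4, -0.2, -1, 1.8, -3.8, 4.8, -1.6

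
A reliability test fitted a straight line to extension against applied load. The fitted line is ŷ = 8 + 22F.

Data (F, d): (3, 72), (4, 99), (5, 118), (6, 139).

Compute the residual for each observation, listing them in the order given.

F=3: ŷ = 8 + 22·3 = 74; e = 72 − 74 = -2
F=4: ŷ = 8 + 22·4 = 96; e = 99 − 96 = 3
F=5: ŷ = 8 + 22·5 = 118; e = 118 − 118 = 0
F=6: ŷ = 8 + 22·6 = 140; e = 139 − 140 = -1

-2, 3, 0, -1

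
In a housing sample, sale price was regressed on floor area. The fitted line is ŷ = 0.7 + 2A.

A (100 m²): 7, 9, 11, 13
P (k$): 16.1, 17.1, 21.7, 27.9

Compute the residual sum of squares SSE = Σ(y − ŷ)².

SSE = 6.96

A=7: ŷ = 0.7 + 2·7 = 14.7; r = 16.1 − 14.7 = 1.4
A=9: ŷ = 0.7 + 2·9 = 18.7; r = 17.1 − 18.7 = -1.6
A=11: ŷ = 0.7 + 2·11 = 22.7; r = 21.7 − 22.7 = -1
A=13: ŷ = 0.7 + 2·13 = 26.7; r = 27.9 − 26.7 = 1.2
SSE = 1.96 + 2.56 + 1 + 1.44 = 6.96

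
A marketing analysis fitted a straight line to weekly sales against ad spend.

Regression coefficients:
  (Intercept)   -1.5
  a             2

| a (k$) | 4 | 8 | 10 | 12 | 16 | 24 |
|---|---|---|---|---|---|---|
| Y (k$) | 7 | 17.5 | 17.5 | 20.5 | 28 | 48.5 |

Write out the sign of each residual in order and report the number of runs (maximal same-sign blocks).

a=4: ŷ = -1.5 + 2·4 = 6.5; e = 7 − 6.5 = 0.5
a=8: ŷ = -1.5 + 2·8 = 14.5; e = 17.5 − 14.5 = 3
a=10: ŷ = -1.5 + 2·10 = 18.5; e = 17.5 − 18.5 = -1
a=12: ŷ = -1.5 + 2·12 = 22.5; e = 20.5 − 22.5 = -2
a=16: ŷ = -1.5 + 2·16 = 30.5; e = 28 − 30.5 = -2.5
a=24: ŷ = -1.5 + 2·24 = 46.5; e = 48.5 − 46.5 = 2
Signs: + + − − − +
Runs: +×2, −×3, +×1 → 3

3 runs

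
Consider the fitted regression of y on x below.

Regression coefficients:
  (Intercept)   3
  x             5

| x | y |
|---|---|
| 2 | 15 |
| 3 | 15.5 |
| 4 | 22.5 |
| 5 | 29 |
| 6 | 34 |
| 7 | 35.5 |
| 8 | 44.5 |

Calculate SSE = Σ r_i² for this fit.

x=2: ŷ = 3 + 5·2 = 13; r = 15 − 13 = 2
x=3: ŷ = 3 + 5·3 = 18; r = 15.5 − 18 = -2.5
x=4: ŷ = 3 + 5·4 = 23; r = 22.5 − 23 = -0.5
x=5: ŷ = 3 + 5·5 = 28; r = 29 − 28 = 1
x=6: ŷ = 3 + 5·6 = 33; r = 34 − 33 = 1
x=7: ŷ = 3 + 5·7 = 38; r = 35.5 − 38 = -2.5
x=8: ŷ = 3 + 5·8 = 43; r = 44.5 − 43 = 1.5
SSE = 4 + 6.25 + 0.25 + 1 + 1 + 6.25 + 2.25 = 21

SSE = 21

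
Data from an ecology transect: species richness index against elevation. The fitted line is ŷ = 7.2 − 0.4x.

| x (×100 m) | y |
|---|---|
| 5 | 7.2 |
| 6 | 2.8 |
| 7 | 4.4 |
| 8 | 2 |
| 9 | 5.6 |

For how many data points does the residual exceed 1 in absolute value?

4

x=5: ŷ = 7.2 − 0.4·5 = 5.2; e = 7.2 − 5.2 = 2
x=6: ŷ = 7.2 − 0.4·6 = 4.8; e = 2.8 − 4.8 = -2
x=7: ŷ = 7.2 − 0.4·7 = 4.4; e = 4.4 − 4.4 = 0
x=8: ŷ = 7.2 − 0.4·8 = 4; e = 2 − 4 = -2
x=9: ŷ = 7.2 − 0.4·9 = 3.6; e = 5.6 − 3.6 = 2
|e| > 1: x=5 (|e|=2), x=6 (|e|=2), x=8 (|e|=2), x=9 (|e|=2) → 4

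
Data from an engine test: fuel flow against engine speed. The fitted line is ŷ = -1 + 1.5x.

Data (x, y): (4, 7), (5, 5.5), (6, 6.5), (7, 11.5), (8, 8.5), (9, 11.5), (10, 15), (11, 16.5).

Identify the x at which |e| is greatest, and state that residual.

x = 8, e = -2.5

x=4: ŷ = -1 + 1.5·4 = 5; e = 7 − 5 = 2
x=5: ŷ = -1 + 1.5·5 = 6.5; e = 5.5 − 6.5 = -1
x=6: ŷ = -1 + 1.5·6 = 8; e = 6.5 − 8 = -1.5
x=7: ŷ = -1 + 1.5·7 = 9.5; e = 11.5 − 9.5 = 2
x=8: ŷ = -1 + 1.5·8 = 11; e = 8.5 − 11 = -2.5
x=9: ŷ = -1 + 1.5·9 = 12.5; e = 11.5 − 12.5 = -1
x=10: ŷ = -1 + 1.5·10 = 14; e = 15 − 14 = 1
x=11: ŷ = -1 + 1.5·11 = 15.5; e = 16.5 − 15.5 = 1
Largest |e| is 2.5 at x = 8, residual -2.5.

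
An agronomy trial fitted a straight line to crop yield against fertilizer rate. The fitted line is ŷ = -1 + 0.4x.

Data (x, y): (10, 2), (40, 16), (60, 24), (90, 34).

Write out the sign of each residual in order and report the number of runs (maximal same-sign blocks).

x=10: ŷ = -1 + 0.4·10 = 3; r = 2 − 3 = -1
x=40: ŷ = -1 + 0.4·40 = 15; r = 16 − 15 = 1
x=60: ŷ = -1 + 0.4·60 = 23; r = 24 − 23 = 1
x=90: ŷ = -1 + 0.4·90 = 35; r = 34 − 35 = -1
Signs: − + + −
Runs: −×1, +×2, −×1 → 3

3 runs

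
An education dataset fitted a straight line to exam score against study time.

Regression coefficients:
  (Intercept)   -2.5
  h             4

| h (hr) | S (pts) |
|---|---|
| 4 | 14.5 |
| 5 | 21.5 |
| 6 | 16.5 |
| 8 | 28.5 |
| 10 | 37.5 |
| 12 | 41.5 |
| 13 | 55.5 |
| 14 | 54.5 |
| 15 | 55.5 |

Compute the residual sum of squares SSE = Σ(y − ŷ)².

h=4: ŷ = -2.5 + 4·4 = 13.5; e = 14.5 − 13.5 = 1
h=5: ŷ = -2.5 + 4·5 = 17.5; e = 21.5 − 17.5 = 4
h=6: ŷ = -2.5 + 4·6 = 21.5; e = 16.5 − 21.5 = -5
h=8: ŷ = -2.5 + 4·8 = 29.5; e = 28.5 − 29.5 = -1
h=10: ŷ = -2.5 + 4·10 = 37.5; e = 37.5 − 37.5 = 0
h=12: ŷ = -2.5 + 4·12 = 45.5; e = 41.5 − 45.5 = -4
h=13: ŷ = -2.5 + 4·13 = 49.5; e = 55.5 − 49.5 = 6
h=14: ŷ = -2.5 + 4·14 = 53.5; e = 54.5 − 53.5 = 1
h=15: ŷ = -2.5 + 4·15 = 57.5; e = 55.5 − 57.5 = -2
SSE = 1 + 16 + 25 + 1 + 0 + 16 + 36 + 1 + 4 = 100

SSE = 100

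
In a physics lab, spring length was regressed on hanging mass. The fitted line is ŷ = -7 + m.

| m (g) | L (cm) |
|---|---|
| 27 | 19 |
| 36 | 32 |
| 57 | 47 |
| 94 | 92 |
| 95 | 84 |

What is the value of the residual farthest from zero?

m=27: ŷ = -7 + 27 = 20; r = 19 − 20 = -1
m=36: ŷ = -7 + 36 = 29; r = 32 − 29 = 3
m=57: ŷ = -7 + 57 = 50; r = 47 − 50 = -3
m=94: ŷ = -7 + 94 = 87; r = 92 − 87 = 5
m=95: ŷ = -7 + 95 = 88; r = 84 − 88 = -4
Largest |r| is 5 at m = 94, residual 5.

r = 5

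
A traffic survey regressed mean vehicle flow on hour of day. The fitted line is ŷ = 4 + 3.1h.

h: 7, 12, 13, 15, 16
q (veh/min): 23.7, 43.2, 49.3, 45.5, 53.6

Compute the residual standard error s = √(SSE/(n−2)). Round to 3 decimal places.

h=7: ŷ = 4 + 3.1·7 = 25.7; r = 23.7 − 25.7 = -2
h=12: ŷ = 4 + 3.1·12 = 41.2; r = 43.2 − 41.2 = 2
h=13: ŷ = 4 + 3.1·13 = 44.3; r = 49.3 − 44.3 = 5
h=15: ŷ = 4 + 3.1·15 = 50.5; r = 45.5 − 50.5 = -5
h=16: ŷ = 4 + 3.1·16 = 53.6; r = 53.6 − 53.6 = 0
SSE = 4 + 4 + 25 + 25 + 0 = 58
s = √(58/3) = √19.3333 ≈ 4.397

s = 4.397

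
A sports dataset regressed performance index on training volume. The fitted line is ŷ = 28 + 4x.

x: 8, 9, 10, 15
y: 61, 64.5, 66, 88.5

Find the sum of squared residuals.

x=8: ŷ = 28 + 4·8 = 60; r = 61 − 60 = 1
x=9: ŷ = 28 + 4·9 = 64; r = 64.5 − 64 = 0.5
x=10: ŷ = 28 + 4·10 = 68; r = 66 − 68 = -2
x=15: ŷ = 28 + 4·15 = 88; r = 88.5 − 88 = 0.5
SSE = 1 + 0.25 + 4 + 0.25 = 5.5

SSE = 5.5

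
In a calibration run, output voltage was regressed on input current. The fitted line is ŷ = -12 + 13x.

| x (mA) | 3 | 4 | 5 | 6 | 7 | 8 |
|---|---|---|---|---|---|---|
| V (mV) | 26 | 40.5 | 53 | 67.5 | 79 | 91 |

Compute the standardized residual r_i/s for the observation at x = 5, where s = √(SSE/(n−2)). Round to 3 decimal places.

x=3: ŷ = -12 + 13·3 = 27; r = 26 − 27 = -1
x=4: ŷ = -12 + 13·4 = 40; r = 40.5 − 40 = 0.5
x=5: ŷ = -12 + 13·5 = 53; r = 53 − 53 = 0
x=6: ŷ = -12 + 13·6 = 66; r = 67.5 − 66 = 1.5
x=7: ŷ = -12 + 13·7 = 79; r = 79 − 79 = 0
x=8: ŷ = -12 + 13·8 = 92; r = 91 − 92 = -1
SSE = 1 + 0.25 + 0 + 2.25 + 0 + 1 = 4.5
s = √(4.5/4) = 1.06066
r/s = 0 / 1.06066 = 0.000

0.000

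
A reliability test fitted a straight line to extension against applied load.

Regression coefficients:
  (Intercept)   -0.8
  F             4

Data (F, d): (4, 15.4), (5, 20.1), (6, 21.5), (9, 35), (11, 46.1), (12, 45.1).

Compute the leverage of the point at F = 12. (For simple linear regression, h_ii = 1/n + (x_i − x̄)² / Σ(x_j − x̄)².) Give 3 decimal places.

h = 0.483

F̄ = (4 + 5 + 6 + 9 + 11 + 12)/6 = 7.83333
Σ(F − F̄)² = 14.6944 + 8.02778 + 3.36111 + 1.36111 + 10.0278 + 17.3611 = 54.8333
h = 1/6 + (4.16667)²/54.8333 = 0.166667 + 0.316616 = 0.483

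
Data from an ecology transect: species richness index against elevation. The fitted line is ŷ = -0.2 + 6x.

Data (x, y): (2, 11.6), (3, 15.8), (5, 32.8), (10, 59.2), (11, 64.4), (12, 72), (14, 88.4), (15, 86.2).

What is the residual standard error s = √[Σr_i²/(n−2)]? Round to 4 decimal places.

s = 2.8729

x=2: ŷ = -0.2 + 6·2 = 11.8; r = 11.6 − 11.8 = -0.2
x=3: ŷ = -0.2 + 6·3 = 17.8; r = 15.8 − 17.8 = -2
x=5: ŷ = -0.2 + 6·5 = 29.8; r = 32.8 − 29.8 = 3
x=10: ŷ = -0.2 + 6·10 = 59.8; r = 59.2 − 59.8 = -0.6
x=11: ŷ = -0.2 + 6·11 = 65.8; r = 64.4 − 65.8 = -1.4
x=12: ŷ = -0.2 + 6·12 = 71.8; r = 72 − 71.8 = 0.2
x=14: ŷ = -0.2 + 6·14 = 83.8; r = 88.4 − 83.8 = 4.6
x=15: ŷ = -0.2 + 6·15 = 89.8; r = 86.2 − 89.8 = -3.6
SSE = 0.04 + 4 + 9 + 0.36 + 1.96 + 0.04 + 21.16 + 12.96 = 49.52
s = √(49.52/6) = √8.25333 ≈ 2.8729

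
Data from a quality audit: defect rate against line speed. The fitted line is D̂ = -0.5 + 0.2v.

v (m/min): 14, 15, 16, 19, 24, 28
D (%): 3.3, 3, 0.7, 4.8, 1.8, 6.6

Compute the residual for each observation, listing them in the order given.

1, 0.5, -2, 1.5, -2.5, 1.5

v=14: D̂ = -0.5 + 0.2·14 = 2.3; e = 3.3 − 2.3 = 1
v=15: D̂ = -0.5 + 0.2·15 = 2.5; e = 3 − 2.5 = 0.5
v=16: D̂ = -0.5 + 0.2·16 = 2.7; e = 0.7 − 2.7 = -2
v=19: D̂ = -0.5 + 0.2·19 = 3.3; e = 4.8 − 3.3 = 1.5
v=24: D̂ = -0.5 + 0.2·24 = 4.3; e = 1.8 − 4.3 = -2.5
v=28: D̂ = -0.5 + 0.2·28 = 5.1; e = 6.6 − 5.1 = 1.5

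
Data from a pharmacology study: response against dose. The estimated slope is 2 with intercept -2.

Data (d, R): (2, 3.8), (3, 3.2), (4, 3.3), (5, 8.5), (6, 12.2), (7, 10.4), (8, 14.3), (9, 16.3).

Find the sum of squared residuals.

SSE = 19

d=2: ŷ = -2 + 2·2 = 2; e = 3.8 − 2 = 1.8
d=3: ŷ = -2 + 2·3 = 4; e = 3.2 − 4 = -0.8
d=4: ŷ = -2 + 2·4 = 6; e = 3.3 − 6 = -2.7
d=5: ŷ = -2 + 2·5 = 8; e = 8.5 − 8 = 0.5
d=6: ŷ = -2 + 2·6 = 10; e = 12.2 − 10 = 2.2
d=7: ŷ = -2 + 2·7 = 12; e = 10.4 − 12 = -1.6
d=8: ŷ = -2 + 2·8 = 14; e = 14.3 − 14 = 0.3
d=9: ŷ = -2 + 2·9 = 16; e = 16.3 − 16 = 0.3
SSE = 3.24 + 0.64 + 7.29 + 0.25 + 4.84 + 2.56 + 0.09 + 0.09 = 19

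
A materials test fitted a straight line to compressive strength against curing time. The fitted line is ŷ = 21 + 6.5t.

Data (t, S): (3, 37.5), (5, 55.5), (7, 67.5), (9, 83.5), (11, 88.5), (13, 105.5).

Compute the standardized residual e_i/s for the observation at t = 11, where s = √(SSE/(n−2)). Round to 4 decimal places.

t=3: ŷ = 21 + 6.5·3 = 40.5; e = 37.5 − 40.5 = -3
t=5: ŷ = 21 + 6.5·5 = 53.5; e = 55.5 − 53.5 = 2
t=7: ŷ = 21 + 6.5·7 = 66.5; e = 67.5 − 66.5 = 1
t=9: ŷ = 21 + 6.5·9 = 79.5; e = 83.5 − 79.5 = 4
t=11: ŷ = 21 + 6.5·11 = 92.5; e = 88.5 − 92.5 = -4
t=13: ŷ = 21 + 6.5·13 = 105.5; e = 105.5 − 105.5 = 0
SSE = 9 + 4 + 1 + 16 + 16 + 0 = 46
s = √(46/4) = 3.39116
e/s = -4 / 3.39116 = -1.1795

-1.1795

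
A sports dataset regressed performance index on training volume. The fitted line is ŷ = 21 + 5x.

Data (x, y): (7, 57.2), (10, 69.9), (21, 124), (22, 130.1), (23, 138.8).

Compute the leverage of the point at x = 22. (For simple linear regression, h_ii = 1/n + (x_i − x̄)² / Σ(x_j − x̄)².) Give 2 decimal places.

x̄ = (7 + 10 + 21 + 22 + 23)/5 = 16.6
Σ(x − x̄)² = 92.16 + 43.56 + 19.36 + 29.16 + 40.96 = 225.2
h = 1/5 + (5.4)²/225.2 = 0.2 + 0.129485 = 0.33

h = 0.33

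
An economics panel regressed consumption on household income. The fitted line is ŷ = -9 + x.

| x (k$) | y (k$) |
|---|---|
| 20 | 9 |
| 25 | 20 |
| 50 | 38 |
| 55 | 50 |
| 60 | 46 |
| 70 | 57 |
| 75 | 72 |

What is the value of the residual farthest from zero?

e = 6

x=20: ŷ = -9 + 20 = 11; e = 9 − 11 = -2
x=25: ŷ = -9 + 25 = 16; e = 20 − 16 = 4
x=50: ŷ = -9 + 50 = 41; e = 38 − 41 = -3
x=55: ŷ = -9 + 55 = 46; e = 50 − 46 = 4
x=60: ŷ = -9 + 60 = 51; e = 46 − 51 = -5
x=70: ŷ = -9 + 70 = 61; e = 57 − 61 = -4
x=75: ŷ = -9 + 75 = 66; e = 72 − 66 = 6
Largest |e| is 6 at x = 75, residual 6.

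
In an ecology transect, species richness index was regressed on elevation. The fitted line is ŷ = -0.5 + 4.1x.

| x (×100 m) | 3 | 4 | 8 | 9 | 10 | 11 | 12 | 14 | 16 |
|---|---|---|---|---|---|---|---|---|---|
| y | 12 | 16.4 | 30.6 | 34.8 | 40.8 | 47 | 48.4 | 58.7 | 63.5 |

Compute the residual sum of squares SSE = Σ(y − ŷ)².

SSE = 17.48

x=3: ŷ = -0.5 + 4.1·3 = 11.8; e = 12 − 11.8 = 0.2
x=4: ŷ = -0.5 + 4.1·4 = 15.9; e = 16.4 − 15.9 = 0.5
x=8: ŷ = -0.5 + 4.1·8 = 32.3; e = 30.6 − 32.3 = -1.7
x=9: ŷ = -0.5 + 4.1·9 = 36.4; e = 34.8 − 36.4 = -1.6
x=10: ŷ = -0.5 + 4.1·10 = 40.5; e = 40.8 − 40.5 = 0.3
x=11: ŷ = -0.5 + 4.1·11 = 44.6; e = 47 − 44.6 = 2.4
x=12: ŷ = -0.5 + 4.1·12 = 48.7; e = 48.4 − 48.7 = -0.3
x=14: ŷ = -0.5 + 4.1·14 = 56.9; e = 58.7 − 56.9 = 1.8
x=16: ŷ = -0.5 + 4.1·16 = 65.1; e = 63.5 − 65.1 = -1.6
SSE = 0.04 + 0.25 + 2.89 + 2.56 + 0.09 + 5.76 + 0.09 + 3.24 + 2.56 = 17.48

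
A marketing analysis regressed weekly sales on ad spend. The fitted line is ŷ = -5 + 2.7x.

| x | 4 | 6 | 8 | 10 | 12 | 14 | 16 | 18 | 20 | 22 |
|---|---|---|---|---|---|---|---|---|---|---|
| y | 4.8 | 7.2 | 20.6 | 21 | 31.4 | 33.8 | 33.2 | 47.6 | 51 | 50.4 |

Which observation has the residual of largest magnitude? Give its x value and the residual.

x = 16, e = -5

x=4: ŷ = -5 + 2.7·4 = 5.8; e = 4.8 − 5.8 = -1
x=6: ŷ = -5 + 2.7·6 = 11.2; e = 7.2 − 11.2 = -4
x=8: ŷ = -5 + 2.7·8 = 16.6; e = 20.6 − 16.6 = 4
x=10: ŷ = -5 + 2.7·10 = 22; e = 21 − 22 = -1
x=12: ŷ = -5 + 2.7·12 = 27.4; e = 31.4 − 27.4 = 4
x=14: ŷ = -5 + 2.7·14 = 32.8; e = 33.8 − 32.8 = 1
x=16: ŷ = -5 + 2.7·16 = 38.2; e = 33.2 − 38.2 = -5
x=18: ŷ = -5 + 2.7·18 = 43.6; e = 47.6 − 43.6 = 4
x=20: ŷ = -5 + 2.7·20 = 49; e = 51 − 49 = 2
x=22: ŷ = -5 + 2.7·22 = 54.4; e = 50.4 − 54.4 = -4
Largest |e| is 5 at x = 16, residual -5.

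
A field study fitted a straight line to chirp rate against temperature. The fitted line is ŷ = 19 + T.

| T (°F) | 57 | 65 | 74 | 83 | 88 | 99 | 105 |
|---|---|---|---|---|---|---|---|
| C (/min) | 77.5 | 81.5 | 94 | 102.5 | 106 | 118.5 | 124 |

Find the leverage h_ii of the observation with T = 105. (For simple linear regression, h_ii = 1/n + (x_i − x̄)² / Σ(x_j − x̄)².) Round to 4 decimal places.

T̄ = (57 + 65 + 74 + 83 + 88 + 99 + 105)/7 = 81.5714
Σ(T − T̄)² = 603.755 + 274.612 + 57.3265 + 2.04082 + 41.3265 + 303.755 + 548.898 = 1831.71
h = 1/7 + (23.4286)²/1831.71 = 0.142857 + 0.299664 = 0.4425

h = 0.4425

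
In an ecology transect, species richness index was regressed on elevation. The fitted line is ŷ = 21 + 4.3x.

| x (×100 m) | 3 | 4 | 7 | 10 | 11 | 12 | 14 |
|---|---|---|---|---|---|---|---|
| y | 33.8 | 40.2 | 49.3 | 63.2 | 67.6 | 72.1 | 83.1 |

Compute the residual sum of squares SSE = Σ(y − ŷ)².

SSE = 12.24

x=3: ŷ = 21 + 4.3·3 = 33.9; e = 33.8 − 33.9 = -0.1
x=4: ŷ = 21 + 4.3·4 = 38.2; e = 40.2 − 38.2 = 2
x=7: ŷ = 21 + 4.3·7 = 51.1; e = 49.3 − 51.1 = -1.8
x=10: ŷ = 21 + 4.3·10 = 64; e = 63.2 − 64 = -0.8
x=11: ŷ = 21 + 4.3·11 = 68.3; e = 67.6 − 68.3 = -0.7
x=12: ŷ = 21 + 4.3·12 = 72.6; e = 72.1 − 72.6 = -0.5
x=14: ŷ = 21 + 4.3·14 = 81.2; e = 83.1 − 81.2 = 1.9
SSE = 0.01 + 4 + 3.24 + 0.64 + 0.49 + 0.25 + 3.61 = 12.24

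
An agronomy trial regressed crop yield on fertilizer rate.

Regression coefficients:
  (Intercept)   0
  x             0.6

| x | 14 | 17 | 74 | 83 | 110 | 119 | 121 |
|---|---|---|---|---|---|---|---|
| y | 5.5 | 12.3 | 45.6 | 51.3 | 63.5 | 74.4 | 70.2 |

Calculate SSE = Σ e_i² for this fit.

SSE = 37.52

x=14: ŷ = 0.6·14 = 8.4; e = 5.5 − 8.4 = -2.9
x=17: ŷ = 0.6·17 = 10.2; e = 12.3 − 10.2 = 2.1
x=74: ŷ = 0.6·74 = 44.4; e = 45.6 − 44.4 = 1.2
x=83: ŷ = 0.6·83 = 49.8; e = 51.3 − 49.8 = 1.5
x=110: ŷ = 0.6·110 = 66; e = 63.5 − 66 = -2.5
x=119: ŷ = 0.6·119 = 71.4; e = 74.4 − 71.4 = 3
x=121: ŷ = 0.6·121 = 72.6; e = 70.2 − 72.6 = -2.4
SSE = 8.41 + 4.41 + 1.44 + 2.25 + 6.25 + 9 + 5.76 = 37.52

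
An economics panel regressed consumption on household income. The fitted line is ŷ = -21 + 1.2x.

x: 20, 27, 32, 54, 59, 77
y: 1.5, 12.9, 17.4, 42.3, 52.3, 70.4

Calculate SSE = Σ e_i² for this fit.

SSE = 14

x=20: ŷ = -21 + 1.2·20 = 3; e = 1.5 − 3 = -1.5
x=27: ŷ = -21 + 1.2·27 = 11.4; e = 12.9 − 11.4 = 1.5
x=32: ŷ = -21 + 1.2·32 = 17.4; e = 17.4 − 17.4 = 0
x=54: ŷ = -21 + 1.2·54 = 43.8; e = 42.3 − 43.8 = -1.5
x=59: ŷ = -21 + 1.2·59 = 49.8; e = 52.3 − 49.8 = 2.5
x=77: ŷ = -21 + 1.2·77 = 71.4; e = 70.4 − 71.4 = -1
SSE = 2.25 + 2.25 + 0 + 2.25 + 6.25 + 1 = 14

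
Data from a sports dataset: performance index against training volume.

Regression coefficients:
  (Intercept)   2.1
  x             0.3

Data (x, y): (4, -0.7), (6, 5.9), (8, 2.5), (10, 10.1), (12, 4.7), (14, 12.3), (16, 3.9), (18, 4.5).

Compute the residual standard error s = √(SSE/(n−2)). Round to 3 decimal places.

s = 4.163

x=4: ŷ = 2.1 + 0.3·4 = 3.3; e = -0.7 − 3.3 = -4
x=6: ŷ = 2.1 + 0.3·6 = 3.9; e = 5.9 − 3.9 = 2
x=8: ŷ = 2.1 + 0.3·8 = 4.5; e = 2.5 − 4.5 = -2
x=10: ŷ = 2.1 + 0.3·10 = 5.1; e = 10.1 − 5.1 = 5
x=12: ŷ = 2.1 + 0.3·12 = 5.7; e = 4.7 − 5.7 = -1
x=14: ŷ = 2.1 + 0.3·14 = 6.3; e = 12.3 − 6.3 = 6
x=16: ŷ = 2.1 + 0.3·16 = 6.9; e = 3.9 − 6.9 = -3
x=18: ŷ = 2.1 + 0.3·18 = 7.5; e = 4.5 − 7.5 = -3
SSE = 16 + 4 + 4 + 25 + 1 + 36 + 9 + 9 = 104
s = √(104/6) = √17.3333 ≈ 4.163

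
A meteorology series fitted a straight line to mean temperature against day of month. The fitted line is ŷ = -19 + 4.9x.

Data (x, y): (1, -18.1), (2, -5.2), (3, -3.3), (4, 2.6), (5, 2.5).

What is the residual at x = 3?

ŷ = -19 + 4.9·3 = -4.3
r = -3.3 − (-4.3) = 1

r = 1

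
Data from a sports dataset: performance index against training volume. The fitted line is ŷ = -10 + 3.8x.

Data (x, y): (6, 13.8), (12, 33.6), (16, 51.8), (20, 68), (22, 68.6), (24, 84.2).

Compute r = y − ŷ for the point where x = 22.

r = -5

ŷ = -10 + 3.8·22 = 73.6
r = 68.6 − 73.6 = -5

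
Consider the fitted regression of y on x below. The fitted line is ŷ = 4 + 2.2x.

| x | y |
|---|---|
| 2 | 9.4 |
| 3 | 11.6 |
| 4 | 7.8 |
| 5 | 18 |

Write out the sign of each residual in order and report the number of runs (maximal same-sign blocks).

x=2: ŷ = 4 + 2.2·2 = 8.4; r = 9.4 − 8.4 = 1
x=3: ŷ = 4 + 2.2·3 = 10.6; r = 11.6 − 10.6 = 1
x=4: ŷ = 4 + 2.2·4 = 12.8; r = 7.8 − 12.8 = -5
x=5: ŷ = 4 + 2.2·5 = 15; r = 18 − 15 = 3
Signs: + + − +
Runs: +×2, −×1, +×1 → 3

3 runs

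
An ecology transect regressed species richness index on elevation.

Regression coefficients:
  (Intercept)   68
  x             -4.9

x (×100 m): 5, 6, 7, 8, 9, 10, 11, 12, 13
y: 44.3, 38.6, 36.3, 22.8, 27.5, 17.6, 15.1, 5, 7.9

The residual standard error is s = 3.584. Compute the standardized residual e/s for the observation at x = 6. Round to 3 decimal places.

0.000

ŷ = 68 − 4.9·6 = 38.6
e = 38.6 − 38.6 = 0
e/s = 0 / 3.584 = 0.000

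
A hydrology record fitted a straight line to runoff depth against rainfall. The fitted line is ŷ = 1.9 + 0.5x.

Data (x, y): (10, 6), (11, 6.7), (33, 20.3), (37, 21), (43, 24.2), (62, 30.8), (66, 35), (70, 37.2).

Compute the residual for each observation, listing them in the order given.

-0.9, -0.7, 1.9, 0.6, 0.8, -2.1, 0.1, 0.3

x=10: ŷ = 1.9 + 0.5·10 = 6.9; e = 6 − 6.9 = -0.9
x=11: ŷ = 1.9 + 0.5·11 = 7.4; e = 6.7 − 7.4 = -0.7
x=33: ŷ = 1.9 + 0.5·33 = 18.4; e = 20.3 − 18.4 = 1.9
x=37: ŷ = 1.9 + 0.5·37 = 20.4; e = 21 − 20.4 = 0.6
x=43: ŷ = 1.9 + 0.5·43 = 23.4; e = 24.2 − 23.4 = 0.8
x=62: ŷ = 1.9 + 0.5·62 = 32.9; e = 30.8 − 32.9 = -2.1
x=66: ŷ = 1.9 + 0.5·66 = 34.9; e = 35 − 34.9 = 0.1
x=70: ŷ = 1.9 + 0.5·70 = 36.9; e = 37.2 − 36.9 = 0.3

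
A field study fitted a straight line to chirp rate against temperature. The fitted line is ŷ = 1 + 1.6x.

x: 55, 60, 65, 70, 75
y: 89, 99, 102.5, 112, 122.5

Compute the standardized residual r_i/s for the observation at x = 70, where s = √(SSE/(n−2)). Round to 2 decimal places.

x=55: ŷ = 1 + 1.6·55 = 89; r = 89 − 89 = 0
x=60: ŷ = 1 + 1.6·60 = 97; r = 99 − 97 = 2
x=65: ŷ = 1 + 1.6·65 = 105; r = 102.5 − 105 = -2.5
x=70: ŷ = 1 + 1.6·70 = 113; r = 112 − 113 = -1
x=75: ŷ = 1 + 1.6·75 = 121; r = 122.5 − 121 = 1.5
SSE = 0 + 4 + 6.25 + 1 + 2.25 = 13.5
s = √(13.5/3) = 2.12132
r/s = -1 / 2.12132 = -0.47

-0.47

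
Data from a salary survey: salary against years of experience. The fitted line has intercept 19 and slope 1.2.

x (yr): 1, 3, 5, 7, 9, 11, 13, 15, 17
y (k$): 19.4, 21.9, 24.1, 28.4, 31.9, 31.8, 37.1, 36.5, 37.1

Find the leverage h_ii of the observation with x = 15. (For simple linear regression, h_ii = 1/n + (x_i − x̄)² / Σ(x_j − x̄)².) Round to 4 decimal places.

x̄ = (1 + 3 + 5 + 7 + 9 + 11 + 13 + 15 + 17)/9 = 9
Σ(x − x̄)² = 64 + 36 + 16 + 4 + 0 + 4 + 16 + 36 + 64 = 240
h = 1/9 + (6)²/240 = 0.111111 + 0.15 = 0.2611

h = 0.2611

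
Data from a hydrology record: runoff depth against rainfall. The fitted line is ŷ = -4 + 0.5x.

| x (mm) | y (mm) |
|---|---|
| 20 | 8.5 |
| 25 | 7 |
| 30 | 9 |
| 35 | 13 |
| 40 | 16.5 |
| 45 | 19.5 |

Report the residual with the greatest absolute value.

x=20: ŷ = -4 + 0.5·20 = 6; e = 8.5 − 6 = 2.5
x=25: ŷ = -4 + 0.5·25 = 8.5; e = 7 − 8.5 = -1.5
x=30: ŷ = -4 + 0.5·30 = 11; e = 9 − 11 = -2
x=35: ŷ = -4 + 0.5·35 = 13.5; e = 13 − 13.5 = -0.5
x=40: ŷ = -4 + 0.5·40 = 16; e = 16.5 − 16 = 0.5
x=45: ŷ = -4 + 0.5·45 = 18.5; e = 19.5 − 18.5 = 1
Largest |e| is 2.5 at x = 20, residual 2.5.

e = 2.5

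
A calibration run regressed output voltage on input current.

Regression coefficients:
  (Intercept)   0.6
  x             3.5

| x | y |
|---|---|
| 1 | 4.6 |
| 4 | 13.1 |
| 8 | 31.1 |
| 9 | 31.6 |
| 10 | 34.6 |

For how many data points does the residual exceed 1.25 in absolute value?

x=1: ŷ = 0.6 + 3.5·1 = 4.1; e = 4.6 − 4.1 = 0.5
x=4: ŷ = 0.6 + 3.5·4 = 14.6; e = 13.1 − 14.6 = -1.5
x=8: ŷ = 0.6 + 3.5·8 = 28.6; e = 31.1 − 28.6 = 2.5
x=9: ŷ = 0.6 + 3.5·9 = 32.1; e = 31.6 − 32.1 = -0.5
x=10: ŷ = 0.6 + 3.5·10 = 35.6; e = 34.6 − 35.6 = -1
|e| > 1.25: x=4 (|e|=1.5), x=8 (|e|=2.5) → 2

2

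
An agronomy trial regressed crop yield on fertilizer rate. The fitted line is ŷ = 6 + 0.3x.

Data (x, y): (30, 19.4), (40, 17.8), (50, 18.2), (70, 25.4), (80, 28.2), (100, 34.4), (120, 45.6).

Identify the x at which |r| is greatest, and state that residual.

x=30: ŷ = 6 + 0.3·30 = 15; r = 19.4 − 15 = 4.4
x=40: ŷ = 6 + 0.3·40 = 18; r = 17.8 − 18 = -0.2
x=50: ŷ = 6 + 0.3·50 = 21; r = 18.2 − 21 = -2.8
x=70: ŷ = 6 + 0.3·70 = 27; r = 25.4 − 27 = -1.6
x=80: ŷ = 6 + 0.3·80 = 30; r = 28.2 − 30 = -1.8
x=100: ŷ = 6 + 0.3·100 = 36; r = 34.4 − 36 = -1.6
x=120: ŷ = 6 + 0.3·120 = 42; r = 45.6 − 42 = 3.6
Largest |r| is 4.4 at x = 30, residual 4.4.

x = 30, r = 4.4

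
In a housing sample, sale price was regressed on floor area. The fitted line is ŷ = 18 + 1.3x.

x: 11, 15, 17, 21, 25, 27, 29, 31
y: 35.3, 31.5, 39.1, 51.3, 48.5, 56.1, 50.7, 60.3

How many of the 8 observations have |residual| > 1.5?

x=11: ŷ = 18 + 1.3·11 = 32.3; r = 35.3 − 32.3 = 3
x=15: ŷ = 18 + 1.3·15 = 37.5; r = 31.5 − 37.5 = -6
x=17: ŷ = 18 + 1.3·17 = 40.1; r = 39.1 − 40.1 = -1
x=21: ŷ = 18 + 1.3·21 = 45.3; r = 51.3 − 45.3 = 6
x=25: ŷ = 18 + 1.3·25 = 50.5; r = 48.5 − 50.5 = -2
x=27: ŷ = 18 + 1.3·27 = 53.1; r = 56.1 − 53.1 = 3
x=29: ŷ = 18 + 1.3·29 = 55.7; r = 50.7 − 55.7 = -5
x=31: ŷ = 18 + 1.3·31 = 58.3; r = 60.3 − 58.3 = 2
|r| > 1.5: x=11 (|r|=3), x=15 (|r|=6), x=21 (|r|=6), x=25 (|r|=2), x=27 (|r|=3), x=29 (|r|=5), x=31 (|r|=2) → 7

7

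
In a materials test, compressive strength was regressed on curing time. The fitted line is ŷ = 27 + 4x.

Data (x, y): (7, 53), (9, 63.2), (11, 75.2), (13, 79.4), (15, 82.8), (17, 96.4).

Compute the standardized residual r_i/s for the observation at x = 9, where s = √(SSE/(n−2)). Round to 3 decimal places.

0.062

x=7: ŷ = 27 + 4·7 = 55; r = 53 − 55 = -2
x=9: ŷ = 27 + 4·9 = 63; r = 63.2 − 63 = 0.2
x=11: ŷ = 27 + 4·11 = 71; r = 75.2 − 71 = 4.2
x=13: ŷ = 27 + 4·13 = 79; r = 79.4 − 79 = 0.4
x=15: ŷ = 27 + 4·15 = 87; r = 82.8 − 87 = -4.2
x=17: ŷ = 27 + 4·17 = 95; r = 96.4 − 95 = 1.4
SSE = 4 + 0.04 + 17.64 + 0.16 + 17.64 + 1.96 = 41.44
s = √(41.44/4) = 3.2187
r/s = 0.2 / 3.2187 = 0.062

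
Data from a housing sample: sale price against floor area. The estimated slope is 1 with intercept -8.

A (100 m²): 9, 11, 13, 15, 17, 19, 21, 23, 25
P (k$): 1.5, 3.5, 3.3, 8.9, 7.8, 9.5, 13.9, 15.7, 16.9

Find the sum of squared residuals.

SSE = 12

A=9: ŷ = -8 + 9 = 1; e = 1.5 − 1 = 0.5
A=11: ŷ = -8 + 11 = 3; e = 3.5 − 3 = 0.5
A=13: ŷ = -8 + 13 = 5; e = 3.3 − 5 = -1.7
A=15: ŷ = -8 + 15 = 7; e = 8.9 − 7 = 1.9
A=17: ŷ = -8 + 17 = 9; e = 7.8 − 9 = -1.2
A=19: ŷ = -8 + 19 = 11; e = 9.5 − 11 = -1.5
A=21: ŷ = -8 + 21 = 13; e = 13.9 − 13 = 0.9
A=23: ŷ = -8 + 23 = 15; e = 15.7 − 15 = 0.7
A=25: ŷ = -8 + 25 = 17; e = 16.9 − 17 = -0.1
SSE = 0.25 + 0.25 + 2.89 + 3.61 + 1.44 + 2.25 + 0.81 + 0.49 + 0.01 = 12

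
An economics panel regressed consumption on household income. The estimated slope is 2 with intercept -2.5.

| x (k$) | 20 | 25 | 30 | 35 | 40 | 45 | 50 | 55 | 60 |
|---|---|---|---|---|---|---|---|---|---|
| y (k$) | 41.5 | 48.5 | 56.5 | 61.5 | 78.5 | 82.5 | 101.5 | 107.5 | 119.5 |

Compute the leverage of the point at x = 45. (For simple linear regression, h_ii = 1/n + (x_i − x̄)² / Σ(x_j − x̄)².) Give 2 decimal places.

x̄ = (20 + 25 + 30 + 35 + 40 + 45 + 50 + 55 + 60)/9 = 40
Σ(x − x̄)² = 400 + 225 + 100 + 25 + 0 + 25 + 100 + 225 + 400 = 1500
h = 1/9 + (5)²/1500 = 0.111111 + 0.0166667 = 0.13

h = 0.13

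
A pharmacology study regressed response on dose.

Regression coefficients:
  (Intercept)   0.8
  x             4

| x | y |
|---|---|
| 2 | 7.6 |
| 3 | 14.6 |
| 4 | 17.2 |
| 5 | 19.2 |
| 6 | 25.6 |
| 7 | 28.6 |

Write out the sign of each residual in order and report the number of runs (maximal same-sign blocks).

x=2: ŷ = 0.8 + 4·2 = 8.8; e = 7.6 − 8.8 = -1.2
x=3: ŷ = 0.8 + 4·3 = 12.8; e = 14.6 − 12.8 = 1.8
x=4: ŷ = 0.8 + 4·4 = 16.8; e = 17.2 − 16.8 = 0.4
x=5: ŷ = 0.8 + 4·5 = 20.8; e = 19.2 − 20.8 = -1.6
x=6: ŷ = 0.8 + 4·6 = 24.8; e = 25.6 − 24.8 = 0.8
x=7: ŷ = 0.8 + 4·7 = 28.8; e = 28.6 − 28.8 = -0.2
Signs: − + + − + −
Runs: −×1, +×2, −×1, +×1, −×1 → 5

5 runs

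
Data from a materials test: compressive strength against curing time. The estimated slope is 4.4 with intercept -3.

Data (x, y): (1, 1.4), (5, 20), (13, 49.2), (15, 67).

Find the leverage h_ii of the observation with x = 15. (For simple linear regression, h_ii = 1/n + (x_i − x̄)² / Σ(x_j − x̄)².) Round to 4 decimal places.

x̄ = (1 + 5 + 13 + 15)/4 = 8.5
Σ(x − x̄)² = 56.25 + 12.25 + 20.25 + 42.25 = 131
h = 1/4 + (6.5)²/131 = 0.25 + 0.322519 = 0.5725

h = 0.5725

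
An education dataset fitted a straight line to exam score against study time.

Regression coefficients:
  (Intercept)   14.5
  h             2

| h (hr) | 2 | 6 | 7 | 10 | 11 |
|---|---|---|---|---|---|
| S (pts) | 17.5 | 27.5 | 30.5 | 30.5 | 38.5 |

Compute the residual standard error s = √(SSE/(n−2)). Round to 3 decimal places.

h=2: ŷ = 14.5 + 2·2 = 18.5; e = 17.5 − 18.5 = -1
h=6: ŷ = 14.5 + 2·6 = 26.5; e = 27.5 − 26.5 = 1
h=7: ŷ = 14.5 + 2·7 = 28.5; e = 30.5 − 28.5 = 2
h=10: ŷ = 14.5 + 2·10 = 34.5; e = 30.5 − 34.5 = -4
h=11: ŷ = 14.5 + 2·11 = 36.5; e = 38.5 − 36.5 = 2
SSE = 1 + 1 + 4 + 16 + 4 = 26
s = √(26/3) = √8.66667 ≈ 2.944

s = 2.944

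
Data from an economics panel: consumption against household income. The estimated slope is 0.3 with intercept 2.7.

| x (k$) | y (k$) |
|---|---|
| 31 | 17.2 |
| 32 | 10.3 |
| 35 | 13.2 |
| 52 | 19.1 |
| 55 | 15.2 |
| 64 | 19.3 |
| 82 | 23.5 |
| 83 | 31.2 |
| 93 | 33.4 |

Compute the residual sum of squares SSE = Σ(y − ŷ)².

x=31: ŷ = 2.7 + 0.3·31 = 12; e = 17.2 − 12 = 5.2
x=32: ŷ = 2.7 + 0.3·32 = 12.3; e = 10.3 − 12.3 = -2
x=35: ŷ = 2.7 + 0.3·35 = 13.2; e = 13.2 − 13.2 = 0
x=52: ŷ = 2.7 + 0.3·52 = 18.3; e = 19.1 − 18.3 = 0.8
x=55: ŷ = 2.7 + 0.3·55 = 19.2; e = 15.2 − 19.2 = -4
x=64: ŷ = 2.7 + 0.3·64 = 21.9; e = 19.3 − 21.9 = -2.6
x=82: ŷ = 2.7 + 0.3·82 = 27.3; e = 23.5 − 27.3 = -3.8
x=83: ŷ = 2.7 + 0.3·83 = 27.6; e = 31.2 − 27.6 = 3.6
x=93: ŷ = 2.7 + 0.3·93 = 30.6; e = 33.4 − 30.6 = 2.8
SSE = 27.04 + 4 + 0 + 0.64 + 16 + 6.76 + 14.44 + 12.96 + 7.84 = 89.68

SSE = 89.68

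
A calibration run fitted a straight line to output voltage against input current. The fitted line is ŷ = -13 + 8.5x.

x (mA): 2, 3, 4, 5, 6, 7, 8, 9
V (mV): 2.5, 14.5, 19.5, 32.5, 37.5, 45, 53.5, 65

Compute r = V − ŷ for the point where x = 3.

ŷ = -13 + 8.5·3 = 12.5
r = 14.5 − 12.5 = 2

r = 2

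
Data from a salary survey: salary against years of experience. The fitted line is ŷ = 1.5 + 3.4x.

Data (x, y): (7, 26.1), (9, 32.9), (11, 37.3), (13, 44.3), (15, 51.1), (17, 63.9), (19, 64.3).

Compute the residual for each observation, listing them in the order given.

0.8, 0.8, -1.6, -1.4, -1.4, 4.6, -1.8

x=7: ŷ = 1.5 + 3.4·7 = 25.3; e = 26.1 − 25.3 = 0.8
x=9: ŷ = 1.5 + 3.4·9 = 32.1; e = 32.9 − 32.1 = 0.8
x=11: ŷ = 1.5 + 3.4·11 = 38.9; e = 37.3 − 38.9 = -1.6
x=13: ŷ = 1.5 + 3.4·13 = 45.7; e = 44.3 − 45.7 = -1.4
x=15: ŷ = 1.5 + 3.4·15 = 52.5; e = 51.1 − 52.5 = -1.4
x=17: ŷ = 1.5 + 3.4·17 = 59.3; e = 63.9 − 59.3 = 4.6
x=19: ŷ = 1.5 + 3.4·19 = 66.1; e = 64.3 − 66.1 = -1.8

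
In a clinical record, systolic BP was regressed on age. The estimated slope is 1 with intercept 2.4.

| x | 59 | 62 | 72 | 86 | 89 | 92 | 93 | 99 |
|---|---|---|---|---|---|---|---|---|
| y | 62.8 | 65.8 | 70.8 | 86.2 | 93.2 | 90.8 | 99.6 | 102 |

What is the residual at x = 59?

e = 1.4

ŷ = 2.4 + 59 = 61.4
e = 62.8 − 61.4 = 1.4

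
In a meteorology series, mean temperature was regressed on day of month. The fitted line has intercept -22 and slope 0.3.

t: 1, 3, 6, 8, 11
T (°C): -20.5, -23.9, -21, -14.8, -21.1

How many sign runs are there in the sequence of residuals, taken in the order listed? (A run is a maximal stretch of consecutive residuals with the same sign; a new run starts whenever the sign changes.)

t=1: T̂ = -22 + 0.3·1 = -21.7; e = -20.5 − (-21.7) = 1.2
t=3: T̂ = -22 + 0.3·3 = -21.1; e = -23.9 − (-21.1) = -2.8
t=6: T̂ = -22 + 0.3·6 = -20.2; e = -21 − (-20.2) = -0.8
t=8: T̂ = -22 + 0.3·8 = -19.6; e = -14.8 − (-19.6) = 4.8
t=11: T̂ = -22 + 0.3·11 = -18.7; e = -21.1 − (-18.7) = -2.4
Signs: + − − + −
Runs: +×1, −×2, +×1, −×1 → 4

4 runs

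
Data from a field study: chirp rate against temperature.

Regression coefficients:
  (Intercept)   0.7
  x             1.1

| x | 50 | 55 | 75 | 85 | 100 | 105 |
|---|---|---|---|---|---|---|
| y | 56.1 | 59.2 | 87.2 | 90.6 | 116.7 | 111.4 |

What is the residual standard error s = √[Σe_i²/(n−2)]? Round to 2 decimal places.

s = 4.80

x=50: ŷ = 0.7 + 1.1·50 = 55.7; e = 56.1 − 55.7 = 0.4
x=55: ŷ = 0.7 + 1.1·55 = 61.2; e = 59.2 − 61.2 = -2
x=75: ŷ = 0.7 + 1.1·75 = 83.2; e = 87.2 − 83.2 = 4
x=85: ŷ = 0.7 + 1.1·85 = 94.2; e = 90.6 − 94.2 = -3.6
x=100: ŷ = 0.7 + 1.1·100 = 110.7; e = 116.7 − 110.7 = 6
x=105: ŷ = 0.7 + 1.1·105 = 116.2; e = 111.4 − 116.2 = -4.8
SSE = 0.16 + 4 + 16 + 12.96 + 36 + 23.04 = 92.16
s = √(92.16/4) = √23.04 ≈ 4.80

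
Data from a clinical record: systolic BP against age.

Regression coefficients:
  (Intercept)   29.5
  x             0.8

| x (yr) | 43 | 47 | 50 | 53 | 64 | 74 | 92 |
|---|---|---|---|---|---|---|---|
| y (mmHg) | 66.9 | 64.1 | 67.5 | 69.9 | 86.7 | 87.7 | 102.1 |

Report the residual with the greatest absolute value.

r = 6

x=43: ŷ = 29.5 + 0.8·43 = 63.9; r = 66.9 − 63.9 = 3
x=47: ŷ = 29.5 + 0.8·47 = 67.1; r = 64.1 − 67.1 = -3
x=50: ŷ = 29.5 + 0.8·50 = 69.5; r = 67.5 − 69.5 = -2
x=53: ŷ = 29.5 + 0.8·53 = 71.9; r = 69.9 − 71.9 = -2
x=64: ŷ = 29.5 + 0.8·64 = 80.7; r = 86.7 − 80.7 = 6
x=74: ŷ = 29.5 + 0.8·74 = 88.7; r = 87.7 − 88.7 = -1
x=92: ŷ = 29.5 + 0.8·92 = 103.1; r = 102.1 − 103.1 = -1
Largest |r| is 6 at x = 64, residual 6.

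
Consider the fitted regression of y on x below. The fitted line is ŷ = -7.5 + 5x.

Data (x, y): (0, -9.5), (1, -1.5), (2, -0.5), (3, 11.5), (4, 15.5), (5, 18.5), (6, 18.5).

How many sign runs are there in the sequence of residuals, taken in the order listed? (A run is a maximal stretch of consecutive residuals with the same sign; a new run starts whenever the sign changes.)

5 runs

x=0: ŷ = -7.5 + 5·0 = -7.5; e = -9.5 − (-7.5) = -2
x=1: ŷ = -7.5 + 5·1 = -2.5; e = -1.5 − (-2.5) = 1
x=2: ŷ = -7.5 + 5·2 = 2.5; e = -0.5 − 2.5 = -3
x=3: ŷ = -7.5 + 5·3 = 7.5; e = 11.5 − 7.5 = 4
x=4: ŷ = -7.5 + 5·4 = 12.5; e = 15.5 − 12.5 = 3
x=5: ŷ = -7.5 + 5·5 = 17.5; e = 18.5 − 17.5 = 1
x=6: ŷ = -7.5 + 5·6 = 22.5; e = 18.5 − 22.5 = -4
Signs: − + − + + + −
Runs: −×1, +×1, −×1, +×3, −×1 → 5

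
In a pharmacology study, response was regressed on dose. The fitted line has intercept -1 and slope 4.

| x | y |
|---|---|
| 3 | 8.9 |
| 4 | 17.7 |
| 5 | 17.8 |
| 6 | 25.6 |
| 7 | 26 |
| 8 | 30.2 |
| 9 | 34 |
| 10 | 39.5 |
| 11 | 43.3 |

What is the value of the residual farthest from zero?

x=3: ŷ = -1 + 4·3 = 11; e = 8.9 − 11 = -2.1
x=4: ŷ = -1 + 4·4 = 15; e = 17.7 − 15 = 2.7
x=5: ŷ = -1 + 4·5 = 19; e = 17.8 − 19 = -1.2
x=6: ŷ = -1 + 4·6 = 23; e = 25.6 − 23 = 2.6
x=7: ŷ = -1 + 4·7 = 27; e = 26 − 27 = -1
x=8: ŷ = -1 + 4·8 = 31; e = 30.2 − 31 = -0.8
x=9: ŷ = -1 + 4·9 = 35; e = 34 − 35 = -1
x=10: ŷ = -1 + 4·10 = 39; e = 39.5 − 39 = 0.5
x=11: ŷ = -1 + 4·11 = 43; e = 43.3 − 43 = 0.3
Largest |e| is 2.7 at x = 4, residual 2.7.

e = 2.7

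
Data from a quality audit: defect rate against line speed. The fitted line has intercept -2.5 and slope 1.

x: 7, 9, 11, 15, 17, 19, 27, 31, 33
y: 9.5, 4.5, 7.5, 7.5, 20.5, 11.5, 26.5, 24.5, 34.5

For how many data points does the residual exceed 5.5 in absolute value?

x=7: ŷ = -2.5 + 7 = 4.5; e = 9.5 − 4.5 = 5
x=9: ŷ = -2.5 + 9 = 6.5; e = 4.5 − 6.5 = -2
x=11: ŷ = -2.5 + 11 = 8.5; e = 7.5 − 8.5 = -1
x=15: ŷ = -2.5 + 15 = 12.5; e = 7.5 − 12.5 = -5
x=17: ŷ = -2.5 + 17 = 14.5; e = 20.5 − 14.5 = 6
x=19: ŷ = -2.5 + 19 = 16.5; e = 11.5 − 16.5 = -5
x=27: ŷ = -2.5 + 27 = 24.5; e = 26.5 − 24.5 = 2
x=31: ŷ = -2.5 + 31 = 28.5; e = 24.5 − 28.5 = -4
x=33: ŷ = -2.5 + 33 = 30.5; e = 34.5 − 30.5 = 4
|e| > 5.5: x=17 (|e|=6) → 1

1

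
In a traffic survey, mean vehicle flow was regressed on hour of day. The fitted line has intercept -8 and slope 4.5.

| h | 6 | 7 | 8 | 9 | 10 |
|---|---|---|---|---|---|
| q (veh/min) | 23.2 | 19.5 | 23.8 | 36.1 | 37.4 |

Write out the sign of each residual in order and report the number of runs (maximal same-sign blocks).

3 runs

h=6: q̂ = -8 + 4.5·6 = 19; r = 23.2 − 19 = 4.2
h=7: q̂ = -8 + 4.5·7 = 23.5; r = 19.5 − 23.5 = -4
h=8: q̂ = -8 + 4.5·8 = 28; r = 23.8 − 28 = -4.2
h=9: q̂ = -8 + 4.5·9 = 32.5; r = 36.1 − 32.5 = 3.6
h=10: q̂ = -8 + 4.5·10 = 37; r = 37.4 − 37 = 0.4
Signs: + − − + +
Runs: +×1, −×2, +×2 → 3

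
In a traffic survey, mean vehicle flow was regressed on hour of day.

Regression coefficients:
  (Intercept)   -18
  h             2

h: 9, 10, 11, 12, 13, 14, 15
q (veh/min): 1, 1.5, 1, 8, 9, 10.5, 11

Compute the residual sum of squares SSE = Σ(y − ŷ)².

SSE = 16.5

h=9: q̂ = -18 + 2·9 = 0; e = 1 − 0 = 1
h=10: q̂ = -18 + 2·10 = 2; e = 1.5 − 2 = -0.5
h=11: q̂ = -18 + 2·11 = 4; e = 1 − 4 = -3
h=12: q̂ = -18 + 2·12 = 6; e = 8 − 6 = 2
h=13: q̂ = -18 + 2·13 = 8; e = 9 − 8 = 1
h=14: q̂ = -18 + 2·14 = 10; e = 10.5 − 10 = 0.5
h=15: q̂ = -18 + 2·15 = 12; e = 11 − 12 = -1
SSE = 1 + 0.25 + 9 + 4 + 1 + 0.25 + 1 = 16.5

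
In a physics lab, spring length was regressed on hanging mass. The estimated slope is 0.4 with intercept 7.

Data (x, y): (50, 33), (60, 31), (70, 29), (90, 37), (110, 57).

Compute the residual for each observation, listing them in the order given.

x=50: ŷ = 7 + 0.4·50 = 27; r = 33 − 27 = 6
x=60: ŷ = 7 + 0.4·60 = 31; r = 31 − 31 = 0
x=70: ŷ = 7 + 0.4·70 = 35; r = 29 − 35 = -6
x=90: ŷ = 7 + 0.4·90 = 43; r = 37 − 43 = -6
x=110: ŷ = 7 + 0.4·110 = 51; r = 57 − 51 = 6

6, 0, -6, -6, 6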